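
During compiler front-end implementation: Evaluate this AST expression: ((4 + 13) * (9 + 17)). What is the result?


Expression: ((4 + 13) * (9 + 17))
Evaluating step by step:
  4 + 13 = 17
  9 + 17 = 26
  17 * 26 = 442
Result: 442

442


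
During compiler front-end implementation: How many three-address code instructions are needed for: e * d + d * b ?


Expression: e * d + d * b
Generating three-address code (respecting * over +/- precedence):
  Instruction 1: t1 = e * d
  Instruction 2: t2 = d * b
  Instruction 3: t3 = t1 + t2
Total instructions: 3

3


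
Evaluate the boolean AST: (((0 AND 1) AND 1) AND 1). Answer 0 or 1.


Step 1: Evaluate inner node
  0 AND 1 = 0
Step 2: Evaluate next node
  0 AND 1 = 0
Step 3: Evaluate root node
  0 AND 1 = 0

0


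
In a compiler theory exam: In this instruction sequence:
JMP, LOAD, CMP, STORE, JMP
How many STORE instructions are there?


Scanning instruction sequence for STORE:
  Position 1: JMP
  Position 2: LOAD
  Position 3: CMP
  Position 4: STORE <- MATCH
  Position 5: JMP
Matches at positions: [4]
Total STORE count: 1

1


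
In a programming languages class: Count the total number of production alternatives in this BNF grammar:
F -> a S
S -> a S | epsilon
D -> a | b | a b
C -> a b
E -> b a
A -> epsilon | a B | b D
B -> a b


Counting alternatives per rule:
  F: 1 alternative(s)
  S: 2 alternative(s)
  D: 3 alternative(s)
  C: 1 alternative(s)
  E: 1 alternative(s)
  A: 3 alternative(s)
  B: 1 alternative(s)
Sum: 1 + 2 + 3 + 1 + 1 + 3 + 1 = 12

12


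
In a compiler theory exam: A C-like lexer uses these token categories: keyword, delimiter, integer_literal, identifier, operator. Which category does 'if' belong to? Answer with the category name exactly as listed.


Token: 'if'
Checking categories:
  identifier: no
  integer_literal: no
  operator: no
  keyword: YES
  delimiter: no
Category: keyword

keyword


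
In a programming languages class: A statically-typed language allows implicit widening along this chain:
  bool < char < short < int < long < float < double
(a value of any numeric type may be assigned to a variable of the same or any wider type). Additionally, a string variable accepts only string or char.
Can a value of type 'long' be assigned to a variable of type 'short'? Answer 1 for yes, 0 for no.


Target variable type: short
Source value type: long
Numeric ranks: long=4, short=2
Widening allowed iff rank(source) <= rank(target): 4 <= 2? No
Result: 0

0


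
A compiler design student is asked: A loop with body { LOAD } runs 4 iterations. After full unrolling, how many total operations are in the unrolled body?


Loop body operations: LOAD (1 op per iteration)
Unrolling 4 iterations:
  Iteration 1: LOAD (1 ops)
  Iteration 2: LOAD (1 ops)
  Iteration 3: LOAD (1 ops)
  Iteration 4: LOAD (1 ops)
Total: 4 iterations * 1 ops/iter = 4 operations

4


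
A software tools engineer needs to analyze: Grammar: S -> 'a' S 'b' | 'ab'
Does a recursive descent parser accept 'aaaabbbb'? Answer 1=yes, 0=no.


Grammar accepts strings of the form a^n b^n (n >= 1)
Word: 'aaaabbbb'
Counting: 4 a's and 4 b's
Check: 4 == 4? Yes
Derivation (S -> aSb applied 3 time(s), then S -> ab): S => aSb => aaSbb => aaaSbbb => aaaabbbb
Accepted

1


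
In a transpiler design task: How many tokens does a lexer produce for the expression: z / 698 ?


Scanning 'z / 698'
Token 1: 'z' -> identifier
Token 2: '/' -> operator
Token 3: '698' -> integer_literal
Total tokens: 3

3


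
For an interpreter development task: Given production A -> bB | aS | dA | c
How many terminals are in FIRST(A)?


Production: A -> bB | aS | dA | c
Examining each alternative for leading terminals:
  A -> bB : first terminal = 'b'
  A -> aS : first terminal = 'a'
  A -> dA : first terminal = 'd'
  A -> c : first terminal = 'c'
FIRST(A) = {a, b, c, d}
Count: 4

4


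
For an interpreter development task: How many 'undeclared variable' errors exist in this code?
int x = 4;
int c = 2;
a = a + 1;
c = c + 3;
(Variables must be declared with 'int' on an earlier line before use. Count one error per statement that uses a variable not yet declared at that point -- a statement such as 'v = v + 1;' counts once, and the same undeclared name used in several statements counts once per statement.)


Scanning code line by line:
  Line 1: declare 'x' -> declared = ['x']
  Line 2: declare 'c' -> declared = ['c', 'x']
  Line 3: use 'a' -> ERROR (undeclared)
  Line 4: use 'c' -> OK (declared)
Total undeclared variable errors: 1

1


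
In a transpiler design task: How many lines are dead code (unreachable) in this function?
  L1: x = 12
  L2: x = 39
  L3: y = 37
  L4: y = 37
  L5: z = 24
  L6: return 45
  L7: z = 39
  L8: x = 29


Analyzing control flow:
  L1: reachable (before return)
  L2: reachable (before return)
  L3: reachable (before return)
  L4: reachable (before return)
  L5: reachable (before return)
  L6: reachable (return statement)
  L7: DEAD (after return at L6)
  L8: DEAD (after return at L6)
Return at L6, total lines = 8
Dead lines: L7 through L8
Count: 2

2


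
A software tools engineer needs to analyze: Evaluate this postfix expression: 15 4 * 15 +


Processing tokens left to right:
Push 15, Push 4
Pop 15 and 4, compute 15 * 4 = 60, push 60
Push 15
Pop 60 and 15, compute 60 + 15 = 75, push 75
Stack result: 75

75


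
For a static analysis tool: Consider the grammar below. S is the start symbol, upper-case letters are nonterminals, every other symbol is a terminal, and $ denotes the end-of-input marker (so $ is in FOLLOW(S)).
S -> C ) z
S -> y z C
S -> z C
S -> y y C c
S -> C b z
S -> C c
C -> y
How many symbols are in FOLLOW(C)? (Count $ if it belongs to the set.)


S is the start symbol and does not occur in any rule body, so FOLLOW(S) = {$}.
Examining every occurrence of C in a rule body:
  S -> C ) z : C is followed by terminal ')' -> add ')'
  S -> y z C : C is at the right end -> add FOLLOW(S) = {$}
  S -> z C : C is at the right end -> add FOLLOW(S) = {$} (already in the set)
  S -> y y C c : C is followed by terminal 'c' -> add 'c'
  S -> C b z : C is followed by terminal 'b' -> add 'b'
  S -> C c : C is followed by terminal 'c' -> add 'c' (already in the set)
  C -> y : C does not occur in the body -> contributes nothing
FOLLOW(C) = {), b, c, $}
Count: 4

4


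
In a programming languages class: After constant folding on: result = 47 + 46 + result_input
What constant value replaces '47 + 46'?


Identifying constant sub-expression:
  Original: result = 47 + 46 + result_input
  47 and 46 are both compile-time constants
  Evaluating: 47 + 46 = 93
  After folding: result = 93 + result_input

93


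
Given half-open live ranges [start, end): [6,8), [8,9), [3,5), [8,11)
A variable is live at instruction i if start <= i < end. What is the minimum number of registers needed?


Live ranges:
  Var0: [6, 8)
  Var1: [8, 9)
  Var2: [3, 5)
  Var3: [8, 11)
Sweep-line events (position, delta, active):
  pos=3 start -> active=1
  pos=5 end -> active=0
  pos=6 start -> active=1
  pos=8 end -> active=0
  pos=8 start -> active=1
  pos=8 start -> active=2
  pos=9 end -> active=1
  pos=11 end -> active=0
Maximum simultaneous active: 2
Minimum registers needed: 2

2


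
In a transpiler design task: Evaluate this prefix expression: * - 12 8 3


Parsing prefix expression: * - 12 8 3
Step 1: Innermost operation '- 12 8'
  12 - 8 = 4
Step 2: Outer operation '* [4] 3'
  4 * 3 = 12

12


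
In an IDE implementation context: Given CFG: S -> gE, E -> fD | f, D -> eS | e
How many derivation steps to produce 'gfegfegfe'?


Grammar: S -> gE, E -> fD | f, D -> eS | e
Deriving 'gfegfegfe':
Step 1: S -> gE => gE
Step 2: E -> fD => gfD
Step 3: D -> eS => gfeS
Step 4: S -> gE => gfegE
Step 5: E -> fD => gfegfD
Step 6: D -> eS => gfegfeS
Step 7: S -> gE => gfegfegE
Step 8: E -> fD => gfegfegfD
Step 9: D -> e => gfegfegfe
Total derivation steps: 9

9


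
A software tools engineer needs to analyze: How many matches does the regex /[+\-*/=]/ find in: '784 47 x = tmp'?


Pattern: /[+\-*/=]/ (operators)
Input: '784 47 x = tmp'
Scanning for matches:
  Match 1: '='
Total matches: 1

1


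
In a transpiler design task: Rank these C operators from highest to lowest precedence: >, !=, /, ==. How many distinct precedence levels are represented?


Looking up precedence for each operator:
  > -> precedence 4
  != -> precedence 3
  / -> precedence 6
  == -> precedence 3
Sorted highest to lowest: /, >, !=, ==
Distinct precedence values: [6, 4, 3]
Number of distinct levels: 3

3


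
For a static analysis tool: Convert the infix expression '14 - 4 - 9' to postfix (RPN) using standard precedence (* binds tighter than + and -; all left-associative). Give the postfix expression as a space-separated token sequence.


Applying the shunting-yard algorithm:
  Operand 14 -> output
  Push '-' onto operator stack -> op-stack: [-]
  Operand 4 -> output
  See '-' (prec 1); top '-' (prec 1) >= it -> pop '-' to output
  Push '-' onto operator stack -> op-stack: [-]
  Operand 9 -> output
  End of input: pop '-' to output
Postfix result: 14 4 - 9 -

14 4 - 9 -


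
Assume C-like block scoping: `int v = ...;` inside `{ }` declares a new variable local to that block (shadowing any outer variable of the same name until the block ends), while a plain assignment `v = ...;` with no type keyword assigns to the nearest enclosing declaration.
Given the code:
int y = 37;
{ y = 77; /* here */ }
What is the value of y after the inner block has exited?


Analyzing scoping rules:
Outer scope: declares y = 37
Inner block: 'y = 77;' has no type keyword, so it is an assignment to the outer y (no shadowing)
The assignment changed the outer variable itself, so the new value persists after the block -> 77
Result: 77

77


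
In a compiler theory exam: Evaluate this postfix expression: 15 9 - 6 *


Processing tokens left to right:
Push 15, Push 9
Pop 15 and 9, compute 15 - 9 = 6, push 6
Push 6
Pop 6 and 6, compute 6 * 6 = 36, push 36
Stack result: 36

36


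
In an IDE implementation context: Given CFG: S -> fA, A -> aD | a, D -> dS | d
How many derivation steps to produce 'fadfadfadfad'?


Grammar: S -> fA, A -> aD | a, D -> dS | d
Deriving 'fadfadfadfad':
Step 1: S -> fA => fA
Step 2: A -> aD => faD
Step 3: D -> dS => fadS
Step 4: S -> fA => fadfA
Step 5: A -> aD => fadfaD
Step 6: D -> dS => fadfadS
Step 7: S -> fA => fadfadfA
Step 8: A -> aD => fadfadfaD
Step 9: D -> dS => fadfadfadS
Step 10: S -> fA => fadfadfadfA
Step 11: A -> aD => fadfadfadfaD
Step 12: D -> d => fadfadfadfad
Total derivation steps: 12

12


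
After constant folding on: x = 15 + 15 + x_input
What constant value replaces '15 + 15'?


Identifying constant sub-expression:
  Original: x = 15 + 15 + x_input
  15 and 15 are both compile-time constants
  Evaluating: 15 + 15 = 30
  After folding: x = 30 + x_input

30


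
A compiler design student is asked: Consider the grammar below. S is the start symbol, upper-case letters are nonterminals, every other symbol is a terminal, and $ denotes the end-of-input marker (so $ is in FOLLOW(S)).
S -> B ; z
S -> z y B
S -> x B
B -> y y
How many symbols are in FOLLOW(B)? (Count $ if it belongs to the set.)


S is the start symbol and does not occur in any rule body, so FOLLOW(S) = {$}.
Examining every occurrence of B in a rule body:
  S -> B ; z : B is followed by terminal ';' -> add ';'
  S -> z y B : B is at the right end -> add FOLLOW(S) = {$}
  S -> x B : B is at the right end -> add FOLLOW(S) = {$} (already in the set)
  B -> y y : B does not occur in the body -> contributes nothing
FOLLOW(B) = {;, $}
Count: 2

2


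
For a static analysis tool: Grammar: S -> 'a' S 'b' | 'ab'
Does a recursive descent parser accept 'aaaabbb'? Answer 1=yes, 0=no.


Grammar accepts strings of the form a^n b^n (n >= 1)
Word: 'aaaabbb'
Counting: 4 a's and 3 b's
Check: 4 == 3? No
Mismatch: a-count != b-count
Rejected

0


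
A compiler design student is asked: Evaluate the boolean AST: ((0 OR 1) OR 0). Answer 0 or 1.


Step 1: Evaluate inner node
  0 OR 1 = 1
Step 2: Evaluate root node
  1 OR 0 = 1

1


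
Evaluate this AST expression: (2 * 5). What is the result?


Expression: (2 * 5)
Evaluating step by step:
  2 * 5 = 10
Result: 10

10


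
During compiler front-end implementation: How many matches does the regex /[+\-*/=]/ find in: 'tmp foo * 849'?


Pattern: /[+\-*/=]/ (operators)
Input: 'tmp foo * 849'
Scanning for matches:
  Match 1: '*'
Total matches: 1

1


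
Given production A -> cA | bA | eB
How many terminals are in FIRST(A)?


Production: A -> cA | bA | eB
Examining each alternative for leading terminals:
  A -> cA : first terminal = 'c'
  A -> bA : first terminal = 'b'
  A -> eB : first terminal = 'e'
FIRST(A) = {b, c, e}
Count: 3

3


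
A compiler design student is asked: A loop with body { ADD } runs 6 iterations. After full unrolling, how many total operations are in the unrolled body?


Loop body operations: ADD (1 op per iteration)
Unrolling 6 iterations:
  Iteration 1: ADD (1 ops)
  Iteration 2: ADD (1 ops)
  Iteration 3: ADD (1 ops)
  Iteration 4: ADD (1 ops)
  Iteration 5: ADD (1 ops)
  Iteration 6: ADD (1 ops)
Total: 6 iterations * 1 ops/iter = 6 operations

6


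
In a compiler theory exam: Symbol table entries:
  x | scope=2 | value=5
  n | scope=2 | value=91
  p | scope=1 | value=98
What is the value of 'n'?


Searching symbol table for 'n':
  x | scope=2 | value=5
  n | scope=2 | value=91 <- MATCH
  p | scope=1 | value=98
Found 'n' at scope 2 with value 91

91


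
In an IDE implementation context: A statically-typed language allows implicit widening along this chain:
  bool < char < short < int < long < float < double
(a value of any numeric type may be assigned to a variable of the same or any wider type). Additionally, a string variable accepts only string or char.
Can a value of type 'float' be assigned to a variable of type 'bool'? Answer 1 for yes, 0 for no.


Target variable type: bool
Source value type: float
Numeric ranks: float=5, bool=0
Widening allowed iff rank(source) <= rank(target): 5 <= 0? No
Result: 0

0


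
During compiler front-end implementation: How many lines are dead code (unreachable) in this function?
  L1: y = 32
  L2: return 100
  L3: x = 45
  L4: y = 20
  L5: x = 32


Analyzing control flow:
  L1: reachable (before return)
  L2: reachable (return statement)
  L3: DEAD (after return at L2)
  L4: DEAD (after return at L2)
  L5: DEAD (after return at L2)
Return at L2, total lines = 5
Dead lines: L3 through L5
Count: 3

3


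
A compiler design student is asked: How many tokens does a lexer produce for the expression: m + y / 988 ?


Scanning 'm + y / 988'
Token 1: 'm' -> identifier
Token 2: '+' -> operator
Token 3: 'y' -> identifier
Token 4: '/' -> operator
Token 5: '988' -> integer_literal
Total tokens: 5

5


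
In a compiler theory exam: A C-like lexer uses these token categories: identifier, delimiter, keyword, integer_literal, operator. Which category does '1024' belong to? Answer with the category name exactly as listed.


Token: '1024'
Checking categories:
  identifier: no
  integer_literal: YES
  operator: no
  keyword: no
  delimiter: no
Category: integer_literal

integer_literal


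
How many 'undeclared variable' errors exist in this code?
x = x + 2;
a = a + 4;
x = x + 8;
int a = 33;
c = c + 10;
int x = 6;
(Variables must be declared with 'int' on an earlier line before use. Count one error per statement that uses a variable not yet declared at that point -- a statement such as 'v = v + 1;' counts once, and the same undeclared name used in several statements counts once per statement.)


Scanning code line by line:
  Line 1: use 'x' -> ERROR (undeclared)
  Line 2: use 'a' -> ERROR (undeclared)
  Line 3: use 'x' -> ERROR (undeclared)
  Line 4: declare 'a' -> declared = ['a']
  Line 5: use 'c' -> ERROR (undeclared)
  Line 6: declare 'x' -> declared = ['a', 'x']
Total undeclared variable errors: 4

4


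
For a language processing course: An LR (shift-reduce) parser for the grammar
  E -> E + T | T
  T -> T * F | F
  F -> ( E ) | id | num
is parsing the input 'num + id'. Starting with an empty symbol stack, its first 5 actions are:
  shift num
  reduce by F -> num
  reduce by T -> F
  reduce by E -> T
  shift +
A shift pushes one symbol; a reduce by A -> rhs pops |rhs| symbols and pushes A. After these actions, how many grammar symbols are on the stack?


Tracking the symbol stack through each action:
  Action 1: shift 'num' : push -> stack = [num] (size 1)
  Action 2: reduce by F -> num : pop 1, push F -> stack = [F] (size 1)
  Action 3: reduce by T -> F : pop 1, push T -> stack = [T] (size 1)
  Action 4: reduce by E -> T : pop 1, push E -> stack = [E] (size 1)
  Action 5: shift '+' : push -> stack = [E, +] (size 2)
Final stack size: 2

2


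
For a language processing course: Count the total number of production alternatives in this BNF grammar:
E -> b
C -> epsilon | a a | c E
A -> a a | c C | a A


Counting alternatives per rule:
  E: 1 alternative(s)
  C: 3 alternative(s)
  A: 3 alternative(s)
Sum: 1 + 3 + 3 = 7

7


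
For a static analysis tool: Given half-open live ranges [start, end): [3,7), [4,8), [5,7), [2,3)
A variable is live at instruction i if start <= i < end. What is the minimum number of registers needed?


Live ranges:
  Var0: [3, 7)
  Var1: [4, 8)
  Var2: [5, 7)
  Var3: [2, 3)
Sweep-line events (position, delta, active):
  pos=2 start -> active=1
  pos=3 end -> active=0
  pos=3 start -> active=1
  pos=4 start -> active=2
  pos=5 start -> active=3
  pos=7 end -> active=2
  pos=7 end -> active=1
  pos=8 end -> active=0
Maximum simultaneous active: 3
Minimum registers needed: 3

3


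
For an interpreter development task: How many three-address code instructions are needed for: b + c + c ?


Expression: b + c + c
Generating three-address code (respecting * over +/- precedence):
  Instruction 1: t1 = b + c
  Instruction 2: t2 = t1 + c
Total instructions: 2

2


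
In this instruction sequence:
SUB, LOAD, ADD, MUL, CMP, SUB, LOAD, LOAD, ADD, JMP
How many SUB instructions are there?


Scanning instruction sequence for SUB:
  Position 1: SUB <- MATCH
  Position 2: LOAD
  Position 3: ADD
  Position 4: MUL
  Position 5: CMP
  Position 6: SUB <- MATCH
  Position 7: LOAD
  Position 8: LOAD
  Position 9: ADD
  Position 10: JMP
Matches at positions: [1, 6]
Total SUB count: 2

2


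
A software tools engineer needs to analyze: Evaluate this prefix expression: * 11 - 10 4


Parsing prefix expression: * 11 - 10 4
Step 1: Innermost operation '- 10 4'
  10 - 4 = 6
Step 2: Outer operation '* 11 [6]'
  11 * 6 = 66

66


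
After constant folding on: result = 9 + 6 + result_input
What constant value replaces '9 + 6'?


Identifying constant sub-expression:
  Original: result = 9 + 6 + result_input
  9 and 6 are both compile-time constants
  Evaluating: 9 + 6 = 15
  After folding: result = 15 + result_input

15


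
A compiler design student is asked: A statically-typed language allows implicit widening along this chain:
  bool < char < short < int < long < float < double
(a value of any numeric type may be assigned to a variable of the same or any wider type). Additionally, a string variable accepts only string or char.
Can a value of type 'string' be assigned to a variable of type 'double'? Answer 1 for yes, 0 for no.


Target variable type: double
Source value type: string
Rule: string cannot widen to any numeric type
Result: 0

0


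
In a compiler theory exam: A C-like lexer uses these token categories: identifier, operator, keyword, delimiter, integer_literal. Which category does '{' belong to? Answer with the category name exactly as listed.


Token: '{'
Checking categories:
  identifier: no
  integer_literal: no
  operator: no
  keyword: no
  delimiter: YES
Category: delimiter

delimiter


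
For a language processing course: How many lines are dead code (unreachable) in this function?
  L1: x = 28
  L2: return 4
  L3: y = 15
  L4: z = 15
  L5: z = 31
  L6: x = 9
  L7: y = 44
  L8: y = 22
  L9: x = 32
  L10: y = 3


Analyzing control flow:
  L1: reachable (before return)
  L2: reachable (return statement)
  L3: DEAD (after return at L2)
  L4: DEAD (after return at L2)
  L5: DEAD (after return at L2)
  L6: DEAD (after return at L2)
  L7: DEAD (after return at L2)
  L8: DEAD (after return at L2)
  L9: DEAD (after return at L2)
  L10: DEAD (after return at L2)
Return at L2, total lines = 10
Dead lines: L3 through L10
Count: 8

8


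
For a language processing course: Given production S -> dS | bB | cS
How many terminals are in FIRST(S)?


Production: S -> dS | bB | cS
Examining each alternative for leading terminals:
  S -> dS : first terminal = 'd'
  S -> bB : first terminal = 'b'
  S -> cS : first terminal = 'c'
FIRST(S) = {b, c, d}
Count: 3

3


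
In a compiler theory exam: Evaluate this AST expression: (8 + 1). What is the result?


Expression: (8 + 1)
Evaluating step by step:
  8 + 1 = 9
Result: 9

9


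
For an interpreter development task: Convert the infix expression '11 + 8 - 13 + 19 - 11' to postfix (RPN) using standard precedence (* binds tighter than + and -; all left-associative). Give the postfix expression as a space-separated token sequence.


Applying the shunting-yard algorithm:
  Operand 11 -> output
  Push '+' onto operator stack -> op-stack: [+]
  Operand 8 -> output
  See '-' (prec 1); top '+' (prec 1) >= it -> pop '+' to output
  Push '-' onto operator stack -> op-stack: [-]
  Operand 13 -> output
  See '+' (prec 1); top '-' (prec 1) >= it -> pop '-' to output
  Push '+' onto operator stack -> op-stack: [+]
  Operand 19 -> output
  See '-' (prec 1); top '+' (prec 1) >= it -> pop '+' to output
  Push '-' onto operator stack -> op-stack: [-]
  Operand 11 -> output
  End of input: pop '-' to output
Postfix result: 11 8 + 13 - 19 + 11 -

11 8 + 13 - 19 + 11 -


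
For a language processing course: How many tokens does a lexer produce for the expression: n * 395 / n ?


Scanning 'n * 395 / n'
Token 1: 'n' -> identifier
Token 2: '*' -> operator
Token 3: '395' -> integer_literal
Token 4: '/' -> operator
Token 5: 'n' -> identifier
Total tokens: 5

5


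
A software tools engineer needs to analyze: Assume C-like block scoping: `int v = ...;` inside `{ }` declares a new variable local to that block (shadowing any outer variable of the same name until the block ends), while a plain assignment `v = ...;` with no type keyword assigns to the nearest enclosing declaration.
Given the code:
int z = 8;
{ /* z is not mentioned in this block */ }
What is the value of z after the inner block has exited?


Analyzing scoping rules:
Outer scope: declares z = 8
Inner block: z is neither redeclared nor assigned -> unchanged
After the block -> 8
Result: 8

8


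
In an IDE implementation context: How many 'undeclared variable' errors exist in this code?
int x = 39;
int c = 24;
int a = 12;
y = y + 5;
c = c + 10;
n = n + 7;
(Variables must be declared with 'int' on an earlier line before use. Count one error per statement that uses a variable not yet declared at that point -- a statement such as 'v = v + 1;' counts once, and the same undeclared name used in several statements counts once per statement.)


Scanning code line by line:
  Line 1: declare 'x' -> declared = ['x']
  Line 2: declare 'c' -> declared = ['c', 'x']
  Line 3: declare 'a' -> declared = ['a', 'c', 'x']
  Line 4: use 'y' -> ERROR (undeclared)
  Line 5: use 'c' -> OK (declared)
  Line 6: use 'n' -> ERROR (undeclared)
Total undeclared variable errors: 2

2


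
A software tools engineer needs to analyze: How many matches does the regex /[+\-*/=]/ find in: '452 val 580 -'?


Pattern: /[+\-*/=]/ (operators)
Input: '452 val 580 -'
Scanning for matches:
  Match 1: '-'
Total matches: 1

1


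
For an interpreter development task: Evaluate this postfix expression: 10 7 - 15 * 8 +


Processing tokens left to right:
Push 10, Push 7
Pop 10 and 7, compute 10 - 7 = 3, push 3
Push 15
Pop 3 and 15, compute 3 * 15 = 45, push 45
Push 8
Pop 45 and 8, compute 45 + 8 = 53, push 53
Stack result: 53

53


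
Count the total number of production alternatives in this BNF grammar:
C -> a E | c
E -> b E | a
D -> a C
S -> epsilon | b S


Counting alternatives per rule:
  C: 2 alternative(s)
  E: 2 alternative(s)
  D: 1 alternative(s)
  S: 2 alternative(s)
Sum: 2 + 2 + 1 + 2 = 7

7


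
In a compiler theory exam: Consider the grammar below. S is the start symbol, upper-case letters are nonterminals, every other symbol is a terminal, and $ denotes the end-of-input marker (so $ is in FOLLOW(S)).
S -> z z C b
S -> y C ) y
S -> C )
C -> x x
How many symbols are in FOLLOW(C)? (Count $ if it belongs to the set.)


S is the start symbol and does not occur in any rule body, so FOLLOW(S) = {$}.
Examining every occurrence of C in a rule body:
  S -> z z C b : C is followed by terminal 'b' -> add 'b'
  S -> y C ) y : C is followed by terminal ')' -> add ')'
  S -> C ) : C is followed by terminal ')' -> add ')' (already in the set)
  C -> x x : C does not occur in the body -> contributes nothing
FOLLOW(C) = {), b}
Count: 2

2


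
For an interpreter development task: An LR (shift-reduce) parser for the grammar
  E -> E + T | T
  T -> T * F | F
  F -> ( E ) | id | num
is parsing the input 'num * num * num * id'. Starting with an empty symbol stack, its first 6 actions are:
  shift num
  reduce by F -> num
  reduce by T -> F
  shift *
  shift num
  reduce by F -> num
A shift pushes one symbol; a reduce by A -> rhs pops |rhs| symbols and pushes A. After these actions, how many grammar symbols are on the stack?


Tracking the symbol stack through each action:
  Action 1: shift 'num' : push -> stack = [num] (size 1)
  Action 2: reduce by F -> num : pop 1, push F -> stack = [F] (size 1)
  Action 3: reduce by T -> F : pop 1, push T -> stack = [T] (size 1)
  Action 4: shift '*' : push -> stack = [T, *] (size 2)
  Action 5: shift 'num' : push -> stack = [T, *, num] (size 3)
  Action 6: reduce by F -> num : pop 1, push F -> stack = [T, *, F] (size 3)
Final stack size: 3

3


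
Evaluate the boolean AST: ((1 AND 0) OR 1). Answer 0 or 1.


Step 1: Evaluate inner node
  1 AND 0 = 0
Step 2: Evaluate root node
  0 OR 1 = 1

1


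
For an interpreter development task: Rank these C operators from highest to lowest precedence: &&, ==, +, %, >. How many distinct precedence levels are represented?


Looking up precedence for each operator:
  && -> precedence 2
  == -> precedence 3
  + -> precedence 5
  % -> precedence 6
  > -> precedence 4
Sorted highest to lowest: %, +, >, ==, &&
Distinct precedence values: [6, 5, 4, 3, 2]
Number of distinct levels: 5

5


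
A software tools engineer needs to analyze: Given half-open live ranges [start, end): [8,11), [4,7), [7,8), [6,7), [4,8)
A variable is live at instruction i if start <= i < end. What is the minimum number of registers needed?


Live ranges:
  Var0: [8, 11)
  Var1: [4, 7)
  Var2: [7, 8)
  Var3: [6, 7)
  Var4: [4, 8)
Sweep-line events (position, delta, active):
  pos=4 start -> active=1
  pos=4 start -> active=2
  pos=6 start -> active=3
  pos=7 end -> active=2
  pos=7 end -> active=1
  pos=7 start -> active=2
  pos=8 end -> active=1
  pos=8 end -> active=0
  pos=8 start -> active=1
  pos=11 end -> active=0
Maximum simultaneous active: 3
Minimum registers needed: 3

3


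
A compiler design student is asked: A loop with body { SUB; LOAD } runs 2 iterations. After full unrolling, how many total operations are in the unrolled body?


Loop body operations: SUB, LOAD (2 ops per iteration)
Unrolling 2 iterations:
  Iteration 1: SUB, LOAD (2 ops)
  Iteration 2: SUB, LOAD (2 ops)
Total: 2 iterations * 2 ops/iter = 4 operations

4


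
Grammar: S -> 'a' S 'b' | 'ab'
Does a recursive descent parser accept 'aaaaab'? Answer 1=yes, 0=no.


Grammar accepts strings of the form a^n b^n (n >= 1)
Word: 'aaaaab'
Counting: 5 a's and 1 b's
Check: 5 == 1? No
Mismatch: a-count != b-count
Rejected

0


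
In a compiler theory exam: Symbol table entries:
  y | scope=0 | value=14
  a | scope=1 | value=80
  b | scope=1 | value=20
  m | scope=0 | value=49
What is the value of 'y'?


Searching symbol table for 'y':
  y | scope=0 | value=14 <- MATCH
  a | scope=1 | value=80
  b | scope=1 | value=20
  m | scope=0 | value=49
Found 'y' at scope 0 with value 14

14


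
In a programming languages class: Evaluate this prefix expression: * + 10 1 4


Parsing prefix expression: * + 10 1 4
Step 1: Innermost operation '+ 10 1'
  10 + 1 = 11
Step 2: Outer operation '* [11] 4'
  11 * 4 = 44

44


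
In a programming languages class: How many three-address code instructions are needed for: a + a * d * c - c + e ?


Expression: a + a * d * c - c + e
Generating three-address code (respecting * over +/- precedence):
  Instruction 1: t1 = a * d
  Instruction 2: t2 = t1 * c
  Instruction 3: t3 = a + t2
  Instruction 4: t4 = t3 - c
  Instruction 5: t5 = t4 + e
Total instructions: 5

5


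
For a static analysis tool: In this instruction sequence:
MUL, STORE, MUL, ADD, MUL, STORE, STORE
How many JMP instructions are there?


Scanning instruction sequence for JMP:
  Position 1: MUL
  Position 2: STORE
  Position 3: MUL
  Position 4: ADD
  Position 5: MUL
  Position 6: STORE
  Position 7: STORE
Matches at positions: []
Total JMP count: 0

0


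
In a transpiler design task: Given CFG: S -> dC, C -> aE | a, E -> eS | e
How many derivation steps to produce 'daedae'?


Grammar: S -> dC, C -> aE | a, E -> eS | e
Deriving 'daedae':
Step 1: S -> dC => dC
Step 2: C -> aE => daE
Step 3: E -> eS => daeS
Step 4: S -> dC => daedC
Step 5: C -> aE => daedaE
Step 6: E -> e => daedae
Total derivation steps: 6

6


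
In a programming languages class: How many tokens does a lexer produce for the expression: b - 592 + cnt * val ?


Scanning 'b - 592 + cnt * val'
Token 1: 'b' -> identifier
Token 2: '-' -> operator
Token 3: '592' -> integer_literal
Token 4: '+' -> operator
Token 5: 'cnt' -> identifier
Token 6: '*' -> operator
Token 7: 'val' -> identifier
Total tokens: 7

7


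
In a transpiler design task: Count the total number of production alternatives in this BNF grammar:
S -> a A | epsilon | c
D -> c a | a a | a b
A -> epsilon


Counting alternatives per rule:
  S: 3 alternative(s)
  D: 3 alternative(s)
  A: 1 alternative(s)
Sum: 3 + 3 + 1 = 7

7


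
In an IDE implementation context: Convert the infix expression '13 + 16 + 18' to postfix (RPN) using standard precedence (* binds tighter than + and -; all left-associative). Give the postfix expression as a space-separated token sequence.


Applying the shunting-yard algorithm:
  Operand 13 -> output
  Push '+' onto operator stack -> op-stack: [+]
  Operand 16 -> output
  See '+' (prec 1); top '+' (prec 1) >= it -> pop '+' to output
  Push '+' onto operator stack -> op-stack: [+]
  Operand 18 -> output
  End of input: pop '+' to output
Postfix result: 13 16 + 18 +

13 16 + 18 +


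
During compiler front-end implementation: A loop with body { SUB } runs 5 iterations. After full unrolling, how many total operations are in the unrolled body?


Loop body operations: SUB (1 op per iteration)
Unrolling 5 iterations:
  Iteration 1: SUB (1 ops)
  Iteration 2: SUB (1 ops)
  Iteration 3: SUB (1 ops)
  Iteration 4: SUB (1 ops)
  Iteration 5: SUB (1 ops)
Total: 5 iterations * 1 ops/iter = 5 operations

5


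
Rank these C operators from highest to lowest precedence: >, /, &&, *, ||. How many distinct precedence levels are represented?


Looking up precedence for each operator:
  > -> precedence 4
  / -> precedence 6
  && -> precedence 2
  * -> precedence 6
  || -> precedence 1
Sorted highest to lowest: /, *, >, &&, ||
Distinct precedence values: [6, 4, 2, 1]
Number of distinct levels: 4

4


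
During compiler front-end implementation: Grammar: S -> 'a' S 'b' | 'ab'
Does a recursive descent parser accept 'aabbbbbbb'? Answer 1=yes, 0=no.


Grammar accepts strings of the form a^n b^n (n >= 1)
Word: 'aabbbbbbb'
Counting: 2 a's and 7 b's
Check: 2 == 7? No
Mismatch: a-count != b-count
Rejected

0


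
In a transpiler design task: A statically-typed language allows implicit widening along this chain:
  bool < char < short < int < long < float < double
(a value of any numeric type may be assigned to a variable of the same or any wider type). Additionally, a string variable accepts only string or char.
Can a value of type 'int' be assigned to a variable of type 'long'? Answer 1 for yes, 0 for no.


Target variable type: long
Source value type: int
Numeric ranks: int=3, long=4
Widening allowed iff rank(source) <= rank(target): 3 <= 4? Yes
Result: 1

1


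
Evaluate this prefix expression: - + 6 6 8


Parsing prefix expression: - + 6 6 8
Step 1: Innermost operation '+ 6 6'
  6 + 6 = 12
Step 2: Outer operation '- [12] 8'
  12 - 8 = 4

4


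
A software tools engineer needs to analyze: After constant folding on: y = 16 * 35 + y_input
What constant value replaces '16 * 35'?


Identifying constant sub-expression:
  Original: y = 16 * 35 + y_input
  16 and 35 are both compile-time constants
  Evaluating: 16 * 35 = 560
  After folding: y = 560 + y_input

560


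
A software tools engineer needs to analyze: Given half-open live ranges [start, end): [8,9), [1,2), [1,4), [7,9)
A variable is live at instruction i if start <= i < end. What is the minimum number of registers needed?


Live ranges:
  Var0: [8, 9)
  Var1: [1, 2)
  Var2: [1, 4)
  Var3: [7, 9)
Sweep-line events (position, delta, active):
  pos=1 start -> active=1
  pos=1 start -> active=2
  pos=2 end -> active=1
  pos=4 end -> active=0
  pos=7 start -> active=1
  pos=8 start -> active=2
  pos=9 end -> active=1
  pos=9 end -> active=0
Maximum simultaneous active: 2
Minimum registers needed: 2

2


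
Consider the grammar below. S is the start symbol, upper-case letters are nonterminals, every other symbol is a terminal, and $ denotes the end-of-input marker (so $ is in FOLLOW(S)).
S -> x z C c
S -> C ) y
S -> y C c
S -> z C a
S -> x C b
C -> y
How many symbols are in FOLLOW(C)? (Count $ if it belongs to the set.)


S is the start symbol and does not occur in any rule body, so FOLLOW(S) = {$}.
Examining every occurrence of C in a rule body:
  S -> x z C c : C is followed by terminal 'c' -> add 'c'
  S -> C ) y : C is followed by terminal ')' -> add ')'
  S -> y C c : C is followed by terminal 'c' -> add 'c' (already in the set)
  S -> z C a : C is followed by terminal 'a' -> add 'a'
  S -> x C b : C is followed by terminal 'b' -> add 'b'
  C -> y : C does not occur in the body -> contributes nothing
FOLLOW(C) = {), a, b, c}
Count: 4

4


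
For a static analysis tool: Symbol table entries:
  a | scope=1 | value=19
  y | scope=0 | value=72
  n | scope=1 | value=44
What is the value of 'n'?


Searching symbol table for 'n':
  a | scope=1 | value=19
  y | scope=0 | value=72
  n | scope=1 | value=44 <- MATCH
Found 'n' at scope 1 with value 44

44


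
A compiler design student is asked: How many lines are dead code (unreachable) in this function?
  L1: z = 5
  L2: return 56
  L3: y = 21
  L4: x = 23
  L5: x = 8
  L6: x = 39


Analyzing control flow:
  L1: reachable (before return)
  L2: reachable (return statement)
  L3: DEAD (after return at L2)
  L4: DEAD (after return at L2)
  L5: DEAD (after return at L2)
  L6: DEAD (after return at L2)
Return at L2, total lines = 6
Dead lines: L3 through L6
Count: 4

4


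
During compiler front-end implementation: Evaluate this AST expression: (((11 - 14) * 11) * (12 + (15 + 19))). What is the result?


Expression: (((11 - 14) * 11) * (12 + (15 + 19)))
Evaluating step by step:
  11 - 14 = -3
  -3 * 11 = -33
  15 + 19 = 34
  12 + 34 = 46
  -33 * 46 = -1518
Result: -1518

-1518


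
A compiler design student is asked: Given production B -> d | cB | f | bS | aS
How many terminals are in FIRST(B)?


Production: B -> d | cB | f | bS | aS
Examining each alternative for leading terminals:
  B -> d : first terminal = 'd'
  B -> cB : first terminal = 'c'
  B -> f : first terminal = 'f'
  B -> bS : first terminal = 'b'
  B -> aS : first terminal = 'a'
FIRST(B) = {a, b, c, d, f}
Count: 5

5


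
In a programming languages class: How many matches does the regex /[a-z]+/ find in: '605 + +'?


Pattern: /[a-z]+/ (identifiers)
Input: '605 + +'
Scanning for matches:
Total matches: 0

0


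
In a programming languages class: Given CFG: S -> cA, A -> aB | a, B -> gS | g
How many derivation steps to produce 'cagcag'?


Grammar: S -> cA, A -> aB | a, B -> gS | g
Deriving 'cagcag':
Step 1: S -> cA => cA
Step 2: A -> aB => caB
Step 3: B -> gS => cagS
Step 4: S -> cA => cagcA
Step 5: A -> aB => cagcaB
Step 6: B -> g => cagcag
Total derivation steps: 6

6


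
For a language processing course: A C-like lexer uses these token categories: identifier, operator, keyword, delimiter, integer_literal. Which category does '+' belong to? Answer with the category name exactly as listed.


Token: '+'
Checking categories:
  identifier: no
  integer_literal: no
  operator: YES
  keyword: no
  delimiter: no
Category: operator

operator


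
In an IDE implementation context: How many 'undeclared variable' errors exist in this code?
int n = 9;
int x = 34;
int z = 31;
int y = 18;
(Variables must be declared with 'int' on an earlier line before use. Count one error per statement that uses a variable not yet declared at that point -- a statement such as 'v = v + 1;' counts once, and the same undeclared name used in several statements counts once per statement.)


Scanning code line by line:
  Line 1: declare 'n' -> declared = ['n']
  Line 2: declare 'x' -> declared = ['n', 'x']
  Line 3: declare 'z' -> declared = ['n', 'x', 'z']
  Line 4: declare 'y' -> declared = ['n', 'x', 'y', 'z']
Total undeclared variable errors: 0

0


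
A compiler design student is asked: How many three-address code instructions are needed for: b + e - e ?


Expression: b + e - e
Generating three-address code (respecting * over +/- precedence):
  Instruction 1: t1 = b + e
  Instruction 2: t2 = t1 - e
Total instructions: 2

2


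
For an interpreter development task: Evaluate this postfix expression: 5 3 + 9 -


Processing tokens left to right:
Push 5, Push 3
Pop 5 and 3, compute 5 + 3 = 8, push 8
Push 9
Pop 8 and 9, compute 8 - 9 = -1, push -1
Stack result: -1

-1


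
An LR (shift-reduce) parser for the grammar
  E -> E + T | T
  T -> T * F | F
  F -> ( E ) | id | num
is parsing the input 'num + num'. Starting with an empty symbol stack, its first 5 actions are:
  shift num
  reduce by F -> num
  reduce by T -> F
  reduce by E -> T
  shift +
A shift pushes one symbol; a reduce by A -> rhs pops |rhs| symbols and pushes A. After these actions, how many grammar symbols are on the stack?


Tracking the symbol stack through each action:
  Action 1: shift 'num' : push -> stack = [num] (size 1)
  Action 2: reduce by F -> num : pop 1, push F -> stack = [F] (size 1)
  Action 3: reduce by T -> F : pop 1, push T -> stack = [T] (size 1)
  Action 4: reduce by E -> T : pop 1, push E -> stack = [E] (size 1)
  Action 5: shift '+' : push -> stack = [E, +] (size 2)
Final stack size: 2

2


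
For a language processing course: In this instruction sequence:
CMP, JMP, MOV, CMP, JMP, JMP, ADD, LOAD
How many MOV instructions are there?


Scanning instruction sequence for MOV:
  Position 1: CMP
  Position 2: JMP
  Position 3: MOV <- MATCH
  Position 4: CMP
  Position 5: JMP
  Position 6: JMP
  Position 7: ADD
  Position 8: LOAD
Matches at positions: [3]
Total MOV count: 1

1


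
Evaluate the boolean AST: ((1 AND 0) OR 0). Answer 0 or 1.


Step 1: Evaluate inner node
  1 AND 0 = 0
Step 2: Evaluate root node
  0 OR 0 = 0

0


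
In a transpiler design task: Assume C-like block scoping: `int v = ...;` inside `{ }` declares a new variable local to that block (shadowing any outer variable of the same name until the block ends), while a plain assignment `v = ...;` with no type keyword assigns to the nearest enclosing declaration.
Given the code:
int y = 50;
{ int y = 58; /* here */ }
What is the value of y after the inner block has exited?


Analyzing scoping rules:
Outer scope: declares y = 50
Inner block: 'int y = 58;' declares a NEW y that shadows the outer one
When the block exits the inner y goes out of scope; the outer y was never modified -> 50
Result: 50

50
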